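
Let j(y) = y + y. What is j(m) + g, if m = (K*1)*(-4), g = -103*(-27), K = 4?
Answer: 2749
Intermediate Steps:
g = 2781
m = -16 (m = (4*1)*(-4) = 4*(-4) = -16)
j(y) = 2*y
j(m) + g = 2*(-16) + 2781 = -32 + 2781 = 2749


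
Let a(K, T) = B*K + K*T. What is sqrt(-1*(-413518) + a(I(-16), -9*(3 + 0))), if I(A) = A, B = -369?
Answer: sqrt(419854) ≈ 647.96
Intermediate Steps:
a(K, T) = -369*K + K*T
sqrt(-1*(-413518) + a(I(-16), -9*(3 + 0))) = sqrt(-1*(-413518) - 16*(-369 - 9*(3 + 0))) = sqrt(413518 - 16*(-369 - 9*3)) = sqrt(413518 - 16*(-369 - 27)) = sqrt(413518 - 16*(-396)) = sqrt(413518 + 6336) = sqrt(419854)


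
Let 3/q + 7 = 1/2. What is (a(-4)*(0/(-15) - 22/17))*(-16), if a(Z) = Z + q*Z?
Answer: -9856/221 ≈ -44.597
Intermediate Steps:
q = -6/13 (q = 3/(-7 + 1/2) = 3/(-7 + ½) = 3/(-13/2) = 3*(-2/13) = -6/13 ≈ -0.46154)
a(Z) = 7*Z/13 (a(Z) = Z - 6*Z/13 = 7*Z/13)
(a(-4)*(0/(-15) - 22/17))*(-16) = (((7/13)*(-4))*(0/(-15) - 22/17))*(-16) = -28*(0*(-1/15) - 22*1/17)/13*(-16) = -28*(0 - 22/17)/13*(-16) = -28/13*(-22/17)*(-16) = (616/221)*(-16) = -9856/221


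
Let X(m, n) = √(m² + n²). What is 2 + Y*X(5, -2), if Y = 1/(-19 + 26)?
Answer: 2 + √29/7 ≈ 2.7693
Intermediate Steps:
Y = ⅐ (Y = 1/7 = ⅐ ≈ 0.14286)
2 + Y*X(5, -2) = 2 + √(5² + (-2)²)/7 = 2 + √(25 + 4)/7 = 2 + √29/7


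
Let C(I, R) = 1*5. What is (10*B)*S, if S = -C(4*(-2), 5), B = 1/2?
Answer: -25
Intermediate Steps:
B = 1/2 ≈ 0.50000
C(I, R) = 5
S = -5 (S = -1*5 = -5)
(10*B)*S = (10*(1/2))*(-5) = 5*(-5) = -25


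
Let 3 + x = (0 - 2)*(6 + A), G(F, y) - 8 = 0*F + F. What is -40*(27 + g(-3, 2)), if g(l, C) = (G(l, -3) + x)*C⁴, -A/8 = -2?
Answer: 25800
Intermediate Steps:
A = 16 (A = -8*(-2) = 16)
G(F, y) = 8 + F (G(F, y) = 8 + (0*F + F) = 8 + (0 + F) = 8 + F)
x = -47 (x = -3 + (0 - 2)*(6 + 16) = -3 - 2*22 = -3 - 44 = -47)
g(l, C) = C⁴*(-39 + l) (g(l, C) = ((8 + l) - 47)*C⁴ = (-39 + l)*C⁴ = C⁴*(-39 + l))
-40*(27 + g(-3, 2)) = -40*(27 + 2⁴*(-39 - 3)) = -40*(27 + 16*(-42)) = -40*(27 - 672) = -40*(-645) = 25800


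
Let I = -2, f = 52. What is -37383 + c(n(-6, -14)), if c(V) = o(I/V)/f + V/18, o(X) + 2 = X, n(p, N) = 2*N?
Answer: -244943851/6552 ≈ -37385.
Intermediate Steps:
o(X) = -2 + X
c(V) = -1/26 - 1/(26*V) + V/18 (c(V) = (-2 - 2/V)/52 + V/18 = (-2 - 2/V)*(1/52) + V*(1/18) = (-1/26 - 1/(26*V)) + V/18 = -1/26 - 1/(26*V) + V/18)
-37383 + c(n(-6, -14)) = -37383 + (-9 + (2*(-14))*(-9 + 13*(2*(-14))))/(234*((2*(-14)))) = -37383 + (1/234)*(-9 - 28*(-9 + 13*(-28)))/(-28) = -37383 + (1/234)*(-1/28)*(-9 - 28*(-9 - 364)) = -37383 + (1/234)*(-1/28)*(-9 - 28*(-373)) = -37383 + (1/234)*(-1/28)*(-9 + 10444) = -37383 + (1/234)*(-1/28)*10435 = -37383 - 10435/6552 = -244943851/6552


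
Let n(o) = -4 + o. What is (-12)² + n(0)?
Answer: 140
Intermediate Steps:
(-12)² + n(0) = (-12)² + (-4 + 0) = 144 - 4 = 140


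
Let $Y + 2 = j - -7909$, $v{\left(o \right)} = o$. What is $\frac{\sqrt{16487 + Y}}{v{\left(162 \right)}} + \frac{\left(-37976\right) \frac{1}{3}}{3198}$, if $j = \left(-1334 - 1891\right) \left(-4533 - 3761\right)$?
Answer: $- \frac{18988}{4797} + \frac{4 \sqrt{418321}}{81} \approx 27.981$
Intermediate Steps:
$j = 26748150$ ($j = \left(-3225\right) \left(-8294\right) = 26748150$)
$Y = 26756057$ ($Y = -2 + \left(26748150 - -7909\right) = -2 + \left(26748150 + 7909\right) = -2 + 26756059 = 26756057$)
$\frac{\sqrt{16487 + Y}}{v{\left(162 \right)}} + \frac{\left(-37976\right) \frac{1}{3}}{3198} = \frac{\sqrt{16487 + 26756057}}{162} + \frac{\left(-37976\right) \frac{1}{3}}{3198} = \sqrt{26772544} \cdot \frac{1}{162} + \left(-37976\right) \frac{1}{3} \cdot \frac{1}{3198} = 8 \sqrt{418321} \cdot \frac{1}{162} - \frac{18988}{4797} = \frac{4 \sqrt{418321}}{81} - \frac{18988}{4797} = - \frac{18988}{4797} + \frac{4 \sqrt{418321}}{81}$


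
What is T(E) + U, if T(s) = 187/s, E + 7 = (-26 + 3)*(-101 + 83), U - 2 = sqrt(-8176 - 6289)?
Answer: 91/37 + I*sqrt(14465) ≈ 2.4595 + 120.27*I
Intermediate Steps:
U = 2 + I*sqrt(14465) (U = 2 + sqrt(-8176 - 6289) = 2 + sqrt(-14465) = 2 + I*sqrt(14465) ≈ 2.0 + 120.27*I)
E = 407 (E = -7 + (-26 + 3)*(-101 + 83) = -7 - 23*(-18) = -7 + 414 = 407)
T(E) + U = 187/407 + (2 + I*sqrt(14465)) = 187*(1/407) + (2 + I*sqrt(14465)) = 17/37 + (2 + I*sqrt(14465)) = 91/37 + I*sqrt(14465)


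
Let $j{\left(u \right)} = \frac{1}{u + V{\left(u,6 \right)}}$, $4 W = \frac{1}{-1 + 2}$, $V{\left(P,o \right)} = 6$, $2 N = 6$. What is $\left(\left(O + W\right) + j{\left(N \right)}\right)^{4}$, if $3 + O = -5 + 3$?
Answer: $\frac{777796321}{1679616} \approx 463.08$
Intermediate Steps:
$N = 3$ ($N = \frac{1}{2} \cdot 6 = 3$)
$W = \frac{1}{4}$ ($W = \frac{1}{4 \left(-1 + 2\right)} = \frac{1}{4 \cdot 1} = \frac{1}{4} \cdot 1 = \frac{1}{4} \approx 0.25$)
$j{\left(u \right)} = \frac{1}{6 + u}$ ($j{\left(u \right)} = \frac{1}{u + 6} = \frac{1}{6 + u}$)
$O = -5$ ($O = -3 + \left(-5 + 3\right) = -3 - 2 = -5$)
$\left(\left(O + W\right) + j{\left(N \right)}\right)^{4} = \left(\left(-5 + \frac{1}{4}\right) + \frac{1}{6 + 3}\right)^{4} = \left(- \frac{19}{4} + \frac{1}{9}\right)^{4} = \left(- \frac{167}{36}\right)^{4} = \frac{777796321}{1679616}$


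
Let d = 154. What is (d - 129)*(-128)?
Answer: -3200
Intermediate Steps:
(d - 129)*(-128) = (154 - 129)*(-128) = 25*(-128) = -3200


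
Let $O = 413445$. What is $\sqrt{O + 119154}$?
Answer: $\sqrt{532599} \approx 729.79$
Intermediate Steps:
$\sqrt{O + 119154} = \sqrt{413445 + 119154} = \sqrt{532599}$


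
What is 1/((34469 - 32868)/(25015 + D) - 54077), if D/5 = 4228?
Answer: -46155/2495922334 ≈ -1.8492e-5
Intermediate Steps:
D = 21140 (D = 5*4228 = 21140)
1/((34469 - 32868)/(25015 + D) - 54077) = 1/((34469 - 32868)/(25015 + 21140) - 54077) = 1/(1601/46155 - 54077) = 1/(-2495922334/46155) = -46155/2495922334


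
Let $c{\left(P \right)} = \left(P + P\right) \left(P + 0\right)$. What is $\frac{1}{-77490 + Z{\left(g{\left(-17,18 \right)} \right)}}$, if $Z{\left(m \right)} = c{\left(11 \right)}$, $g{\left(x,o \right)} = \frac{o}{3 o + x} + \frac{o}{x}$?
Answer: $- \frac{1}{77248} \approx -1.2945 \cdot 10^{-5}$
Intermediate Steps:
$c{\left(P \right)} = 2 P^{2}$ ($c{\left(P \right)} = 2 P P = 2 P^{2}$)
$g{\left(x,o \right)} = \frac{o}{x} + \frac{o}{x + 3 o}$ ($g{\left(x,o \right)} = \frac{o}{x + 3 o} + \frac{o}{x} = \frac{o}{x} + \frac{o}{x + 3 o}$)
$Z{\left(m \right)} = 242$ ($Z{\left(m \right)} = 2 \cdot 11^{2} = 2 \cdot 121 = 242$)
$\frac{1}{-77490 + Z{\left(g{\left(-17,18 \right)} \right)}} = \frac{1}{-77490 + 242} = \frac{1}{-77248} = - \frac{1}{77248}$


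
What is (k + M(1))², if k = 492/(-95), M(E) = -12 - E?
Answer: 2982529/9025 ≈ 330.47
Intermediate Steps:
k = -492/95 (k = 492*(-1/95) = -492/95 ≈ -5.1789)
(k + M(1))² = (-492/95 + (-12 - 1*1))² = (-492/95 + (-12 - 1))² = (-492/95 - 13)² = (-1727/95)² = 2982529/9025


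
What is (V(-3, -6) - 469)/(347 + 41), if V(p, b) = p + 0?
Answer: -118/97 ≈ -1.2165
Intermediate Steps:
V(p, b) = p
(V(-3, -6) - 469)/(347 + 41) = (-3 - 469)/(347 + 41) = -472/388 = -472*1/388 = -118/97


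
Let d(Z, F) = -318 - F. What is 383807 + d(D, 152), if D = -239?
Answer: 383337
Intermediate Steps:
383807 + d(D, 152) = 383807 + (-318 - 1*152) = 383807 + (-318 - 152) = 383807 - 470 = 383337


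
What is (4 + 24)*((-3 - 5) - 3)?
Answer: -308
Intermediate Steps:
(4 + 24)*((-3 - 5) - 3) = 28*(-8 - 3) = 28*(-11) = -308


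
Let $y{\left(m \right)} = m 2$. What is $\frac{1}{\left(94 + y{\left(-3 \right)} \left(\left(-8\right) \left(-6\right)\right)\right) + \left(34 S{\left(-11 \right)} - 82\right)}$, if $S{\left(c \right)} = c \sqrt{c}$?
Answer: $\frac{i}{2 \left(- 138 i + 187 \sqrt{11}\right)} \approx -0.00017092 + 0.00076815 i$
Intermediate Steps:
$y{\left(m \right)} = 2 m$
$S{\left(c \right)} = c^{\frac{3}{2}}$
$\frac{1}{\left(94 + y{\left(-3 \right)} \left(\left(-8\right) \left(-6\right)\right)\right) + \left(34 S{\left(-11 \right)} - 82\right)} = \frac{1}{\left(94 + 2 \left(-3\right) \left(\left(-8\right) \left(-6\right)\right)\right) - \left(82 - 34 \left(-11\right)^{\frac{3}{2}}\right)} = \frac{1}{\left(94 - 288\right) - \left(82 - 34 \left(- 11 i \sqrt{11}\right)\right)} = \frac{1}{\left(94 - 288\right) - \left(82 + 374 i \sqrt{11}\right)} = \frac{1}{-194 - \left(82 + 374 i \sqrt{11}\right)} = \frac{1}{-276 - 374 i \sqrt{11}}$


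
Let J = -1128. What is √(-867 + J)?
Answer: I*√1995 ≈ 44.665*I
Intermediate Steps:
√(-867 + J) = √(-867 - 1128) = √(-1995) = I*√1995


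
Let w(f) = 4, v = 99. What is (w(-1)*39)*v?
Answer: 15444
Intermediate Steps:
(w(-1)*39)*v = (4*39)*99 = 156*99 = 15444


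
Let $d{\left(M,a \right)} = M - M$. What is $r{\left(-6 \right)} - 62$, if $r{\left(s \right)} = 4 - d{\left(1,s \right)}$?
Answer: $-58$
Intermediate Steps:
$d{\left(M,a \right)} = 0$
$r{\left(s \right)} = 4$ ($r{\left(s \right)} = 4 - 0 = 4 + 0 = 4$)
$r{\left(-6 \right)} - 62 = 4 - 62 = -58$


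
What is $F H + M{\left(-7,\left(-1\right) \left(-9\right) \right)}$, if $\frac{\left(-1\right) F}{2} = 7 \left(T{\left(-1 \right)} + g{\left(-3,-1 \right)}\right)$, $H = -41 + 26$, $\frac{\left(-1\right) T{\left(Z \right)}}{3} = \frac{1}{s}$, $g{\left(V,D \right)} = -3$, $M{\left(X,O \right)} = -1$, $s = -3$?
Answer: $-421$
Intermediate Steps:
$T{\left(Z \right)} = 1$ ($T{\left(Z \right)} = - \frac{3}{-3} = \left(-3\right) \left(- \frac{1}{3}\right) = 1$)
$H = -15$
$F = 28$ ($F = - 2 \cdot 7 \left(1 - 3\right) = - 2 \cdot 7 \left(-2\right) = \left(-2\right) \left(-14\right) = 28$)
$F H + M{\left(-7,\left(-1\right) \left(-9\right) \right)} = 28 \left(-15\right) - 1 = -420 - 1 = -421$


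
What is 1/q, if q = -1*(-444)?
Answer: 1/444 ≈ 0.0022523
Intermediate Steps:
q = 444
1/q = 1/444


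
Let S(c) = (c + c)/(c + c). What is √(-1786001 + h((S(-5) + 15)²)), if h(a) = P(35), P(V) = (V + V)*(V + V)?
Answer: 7*I*√36349 ≈ 1334.6*I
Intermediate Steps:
P(V) = 4*V² (P(V) = (2*V)*(2*V) = 4*V²)
S(c) = 1 (S(c) = (2*c)/((2*c)) = (2*c)*(1/(2*c)) = 1)
h(a) = 4900 (h(a) = 4*35² = 4*1225 = 4900)
√(-1786001 + h((S(-5) + 15)²)) = √(-1786001 + 4900) = √(-1781101) = 7*I*√36349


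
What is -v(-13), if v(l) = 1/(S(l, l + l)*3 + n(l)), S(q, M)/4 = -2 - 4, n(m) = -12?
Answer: 1/84 ≈ 0.011905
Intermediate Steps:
S(q, M) = -24 (S(q, M) = 4*(-2 - 4) = 4*(-6) = -24)
v(l) = -1/84 (v(l) = 1/(-24*3 - 12) = 1/(-72 - 12) = 1/(-84) = -1/84)
-v(-13) = -1*(-1/84) = 1/84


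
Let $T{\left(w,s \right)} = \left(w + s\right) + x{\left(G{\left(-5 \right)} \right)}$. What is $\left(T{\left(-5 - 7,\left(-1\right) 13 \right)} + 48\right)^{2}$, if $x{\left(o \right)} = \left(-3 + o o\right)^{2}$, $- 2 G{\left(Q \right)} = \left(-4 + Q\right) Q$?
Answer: $\frac{16423056136369}{256} \approx 6.4153 \cdot 10^{10}$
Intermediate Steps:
$G{\left(Q \right)} = - \frac{Q \left(-4 + Q\right)}{2}$ ($G{\left(Q \right)} = - \frac{\left(-4 + Q\right) Q}{2} = - \frac{Q \left(-4 + Q\right)}{2}$)
$x{\left(o \right)} = \left(-3 + o^{2}\right)^{2}$
$T{\left(w,s \right)} = \frac{4052169}{16} + s + w$ ($T{\left(w,s \right)} = \left(w + s\right) + \left(-3 + \left(\frac{1}{2} \left(-5\right) \left(4 - -5\right)\right)^{2}\right)^{2} = \left(s + w\right) + \left(-3 + \left(\frac{1}{2} \left(-5\right) \left(4 + 5\right)\right)^{2}\right)^{2} = \left(s + w\right) + \left(-3 + \left(\frac{1}{2} \left(-5\right) 9\right)^{2}\right)^{2} = \left(s + w\right) + \left(-3 + \left(- \frac{45}{2}\right)^{2}\right)^{2} = \left(s + w\right) + \left(-3 + \frac{2025}{4}\right)^{2} = \left(s + w\right) + \left(\frac{2013}{4}\right)^{2} = \left(s + w\right) + \frac{4052169}{16} = \frac{4052169}{16} + s + w$)
$\left(T{\left(-5 - 7,\left(-1\right) 13 \right)} + 48\right)^{2} = \left(\left(\frac{4052169}{16} - 13 - 12\right) + 48\right)^{2} = \left(\frac{4051769}{16} + 48\right)^{2} = \left(\frac{4052537}{16}\right)^{2} = \frac{16423056136369}{256}$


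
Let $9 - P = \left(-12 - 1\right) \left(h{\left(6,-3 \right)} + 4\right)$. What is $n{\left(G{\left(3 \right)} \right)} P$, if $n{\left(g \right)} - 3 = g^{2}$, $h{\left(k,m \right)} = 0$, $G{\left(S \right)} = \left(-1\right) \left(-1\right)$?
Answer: $244$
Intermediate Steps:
$G{\left(S \right)} = 1$
$n{\left(g \right)} = 3 + g^{2}$
$P = 61$ ($P = 9 - \left(-12 - 1\right) \left(0 + 4\right) = 9 - \left(-13\right) 4 = 9 - -52 = 9 + 52 = 61$)
$n{\left(G{\left(3 \right)} \right)} P = \left(3 + 1^{2}\right) 61 = \left(3 + 1\right) 61 = 4 \cdot 61 = 244$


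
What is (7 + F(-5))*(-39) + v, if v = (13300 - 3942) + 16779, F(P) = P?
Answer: 26059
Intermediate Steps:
v = 26137 (v = 9358 + 16779 = 26137)
(7 + F(-5))*(-39) + v = (7 - 5)*(-39) + 26137 = 2*(-39) + 26137 = -78 + 26137 = 26059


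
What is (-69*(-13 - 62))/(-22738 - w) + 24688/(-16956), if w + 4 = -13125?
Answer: -27081191/13577517 ≈ -1.9946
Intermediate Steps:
w = -13129 (w = -4 - 13125 = -13129)
(-69*(-13 - 62))/(-22738 - w) + 24688/(-16956) = (-69*(-13 - 62))/(-22738 - 1*(-13129)) + 24688/(-16956) = (-69*(-75))/(-22738 + 13129) + 24688*(-1/16956) = 5175/(-9609) - 6172/4239 = 5175*(-1/9609) - 6172/4239 = -1725/3203 - 6172/4239 = -27081191/13577517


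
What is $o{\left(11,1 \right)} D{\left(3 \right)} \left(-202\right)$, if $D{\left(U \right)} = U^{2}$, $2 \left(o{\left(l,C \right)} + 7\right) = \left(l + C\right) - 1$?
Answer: $2727$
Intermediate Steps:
$o{\left(l,C \right)} = - \frac{15}{2} + \frac{C}{2} + \frac{l}{2}$ ($o{\left(l,C \right)} = -7 + \frac{\left(l + C\right) - 1}{2} = -7 + \frac{\left(C + l\right) - 1}{2} = -7 + \frac{-1 + C + l}{2} = -7 + \left(- \frac{1}{2} + \frac{C}{2} + \frac{l}{2}\right) = - \frac{15}{2} + \frac{C}{2} + \frac{l}{2}$)
$o{\left(11,1 \right)} D{\left(3 \right)} \left(-202\right) = \left(- \frac{15}{2} + \frac{1}{2} \cdot 1 + \frac{1}{2} \cdot 11\right) 3^{2} \left(-202\right) = \left(- \frac{15}{2} + \frac{1}{2} + \frac{11}{2}\right) 9 \left(-202\right) = \left(- \frac{3}{2}\right) 9 \left(-202\right) = \left(- \frac{27}{2}\right) \left(-202\right) = 2727$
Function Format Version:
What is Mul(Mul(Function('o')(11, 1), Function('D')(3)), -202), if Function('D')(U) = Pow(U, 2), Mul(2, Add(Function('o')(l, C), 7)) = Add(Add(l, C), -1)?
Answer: 2727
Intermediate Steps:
Function('o')(l, C) = Add(Rational(-15, 2), Mul(Rational(1, 2), C), Mul(Rational(1, 2), l)) (Function('o')(l, C) = Add(-7, Mul(Rational(1, 2), Add(Add(l, C), -1))) = Add(-7, Mul(Rational(1, 2), Add(Add(C, l), -1))) = Add(-7, Mul(Rational(1, 2), Add(-1, C, l))) = Add(-7, Add(Rational(-1, 2), Mul(Rational(1, 2), C), Mul(Rational(1, 2), l))) = Add(Rational(-15, 2), Mul(Rational(1, 2), C), Mul(Rational(1, 2), l)))
Mul(Mul(Function('o')(11, 1), Function('D')(3)), -202) = Mul(Mul(Add(Rational(-15, 2), Mul(Rational(1, 2), 1), Mul(Rational(1, 2), 11)), Pow(3, 2)), -202) = Mul(Mul(Add(Rational(-15, 2), Rational(1, 2), Rational(11, 2)), 9), -202) = Mul(Mul(Rational(-3, 2), 9), -202) = Mul(Rational(-27, 2), -202) = 2727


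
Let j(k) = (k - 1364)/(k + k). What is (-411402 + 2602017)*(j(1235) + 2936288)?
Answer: 3177544552819413/494 ≈ 6.4323e+12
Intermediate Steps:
j(k) = (-1364 + k)/(2*k) (j(k) = (-1364 + k)/((2*k)) = (-1364 + k)*(1/(2*k)) = (-1364 + k)/(2*k))
(-411402 + 2602017)*(j(1235) + 2936288) = (-411402 + 2602017)*((½)*(-1364 + 1235)/1235 + 2936288) = 2190615*((½)*(1/1235)*(-129) + 2936288) = 2190615*(-129/2470 + 2936288) = 2190615*(7252631231/2470) = 3177544552819413/494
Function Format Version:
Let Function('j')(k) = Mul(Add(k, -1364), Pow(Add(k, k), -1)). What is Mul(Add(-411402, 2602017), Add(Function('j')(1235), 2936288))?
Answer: Rational(3177544552819413, 494) ≈ 6.4323e+12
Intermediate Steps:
Function('j')(k) = Mul(Rational(1, 2), Pow(k, -1), Add(-1364, k)) (Function('j')(k) = Mul(Add(-1364, k), Pow(Mul(2, k), -1)) = Mul(Add(-1364, k), Mul(Rational(1, 2), Pow(k, -1))) = Mul(Rational(1, 2), Pow(k, -1), Add(-1364, k)))
Mul(Add(-411402, 2602017), Add(Function('j')(1235), 2936288)) = Mul(Add(-411402, 2602017), Add(Mul(Rational(1, 2), Pow(1235, -1), Add(-1364, 1235)), 2936288)) = Mul(2190615, Add(Mul(Rational(1, 2), Rational(1, 1235), -129), 2936288)) = Mul(2190615, Add(Rational(-129, 2470), 2936288)) = Mul(2190615, Rational(7252631231, 2470)) = Rational(3177544552819413, 494)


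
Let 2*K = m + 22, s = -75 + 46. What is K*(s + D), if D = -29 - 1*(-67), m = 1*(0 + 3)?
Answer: 225/2 ≈ 112.50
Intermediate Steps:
m = 3 (m = 1*3 = 3)
D = 38 (D = -29 + 67 = 38)
s = -29
K = 25/2 (K = (3 + 22)/2 = (1/2)*25 = 25/2 ≈ 12.500)
K*(s + D) = 25*(-29 + 38)/2 = (25/2)*9 = 225/2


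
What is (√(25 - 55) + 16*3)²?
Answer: (48 + I*√30)² ≈ 2274.0 + 525.81*I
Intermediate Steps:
(√(25 - 55) + 16*3)² = (√(-30) + 48)² = (I*√30 + 48)² = (48 + I*√30)²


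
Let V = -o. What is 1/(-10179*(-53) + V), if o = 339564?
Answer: 1/199923 ≈ 5.0019e-6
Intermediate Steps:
V = -339564 (V = -1*339564 = -339564)
1/(-10179*(-53) + V) = 1/(-10179*(-53) - 339564) = 1/(539487 - 339564) = 1/199923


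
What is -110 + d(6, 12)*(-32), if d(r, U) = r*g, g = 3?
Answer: -686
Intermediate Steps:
d(r, U) = 3*r (d(r, U) = r*3 = 3*r)
-110 + d(6, 12)*(-32) = -110 + (3*6)*(-32) = -110 + 18*(-32) = -110 - 576 = -686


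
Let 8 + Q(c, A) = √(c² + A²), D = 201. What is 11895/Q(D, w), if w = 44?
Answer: 520/231 + 65*√42337/231 ≈ 60.149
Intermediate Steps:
Q(c, A) = -8 + √(A² + c²) (Q(c, A) = -8 + √(c² + A²) = -8 + √(A² + c²))
11895/Q(D, w) = 11895/(-8 + √(44² + 201²)) = 11895/(-8 + √(1936 + 40401)) = 11895/(-8 + √42337)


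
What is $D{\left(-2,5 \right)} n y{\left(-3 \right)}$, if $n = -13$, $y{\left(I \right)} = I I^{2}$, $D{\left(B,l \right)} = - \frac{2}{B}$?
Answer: $351$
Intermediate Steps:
$y{\left(I \right)} = I^{3}$
$D{\left(-2,5 \right)} n y{\left(-3 \right)} = - \frac{2}{-2} \left(-13\right) \left(-3\right)^{3} = \left(-2\right) \left(- \frac{1}{2}\right) \left(-13\right) \left(-27\right) = 1 \left(-13\right) \left(-27\right) = \left(-13\right) \left(-27\right) = 351$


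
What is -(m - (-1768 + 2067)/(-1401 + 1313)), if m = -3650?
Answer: 320901/88 ≈ 3646.6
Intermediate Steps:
-(m - (-1768 + 2067)/(-1401 + 1313)) = -(-3650 - (-1768 + 2067)/(-1401 + 1313)) = -(-3650 - 299/(-88)) = -(-3650 - 299*(-1)/88) = -(-3650 - 1*(-299/88)) = -(-3650 + 299/88) = -1*(-320901/88) = 320901/88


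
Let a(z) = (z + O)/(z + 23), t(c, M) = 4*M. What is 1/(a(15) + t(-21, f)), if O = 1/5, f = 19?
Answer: 5/382 ≈ 0.013089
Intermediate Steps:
O = ⅕ ≈ 0.20000
a(z) = (⅕ + z)/(23 + z) (a(z) = (z + ⅕)/(z + 23) = (⅕ + z)/(23 + z))
1/(a(15) + t(-21, f)) = 1/((⅕ + 15)/(23 + 15) + 4*19) = 1/((76/5)/38 + 76) = 1/((1/38)*(76/5) + 76) = 1/(⅖ + 76) = 1/(382/5) = 5/382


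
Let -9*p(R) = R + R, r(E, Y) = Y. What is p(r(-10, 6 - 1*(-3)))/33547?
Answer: -2/33547 ≈ -5.9618e-5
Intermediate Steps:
p(R) = -2*R/9 (p(R) = -(R + R)/9 = -2*R/9)
p(r(-10, 6 - 1*(-3)))/33547 = -2*(6 - 1*(-3))/9/33547 = -2*(6 + 3)/9*(1/33547) = -2/9*9*(1/33547) = -2*1/33547 = -2/33547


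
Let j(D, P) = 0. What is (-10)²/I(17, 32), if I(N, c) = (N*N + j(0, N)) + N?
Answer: 50/153 ≈ 0.32680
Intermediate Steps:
I(N, c) = N + N² (I(N, c) = (N*N + 0) + N = (N² + 0) + N = N² + N = N + N²)
(-10)²/I(17, 32) = (-10)²/((17*(1 + 17))) = 100/((17*18)) = 100/306 = 100*(1/306) = 50/153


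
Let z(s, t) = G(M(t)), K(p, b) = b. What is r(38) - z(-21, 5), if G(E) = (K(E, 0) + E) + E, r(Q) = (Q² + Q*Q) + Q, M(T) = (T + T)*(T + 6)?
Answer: 2706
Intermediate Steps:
M(T) = 2*T*(6 + T) (M(T) = (2*T)*(6 + T) = 2*T*(6 + T))
r(Q) = Q + 2*Q² (r(Q) = (Q² + Q²) + Q = 2*Q² + Q = Q + 2*Q²)
G(E) = 2*E (G(E) = (0 + E) + E = E + E = 2*E)
z(s, t) = 4*t*(6 + t) (z(s, t) = 2*(2*t*(6 + t)) = 4*t*(6 + t))
r(38) - z(-21, 5) = 38*(1 + 2*38) - 4*5*(6 + 5) = 38*(1 + 76) - 4*5*11 = 38*77 - 1*220 = 2926 - 220 = 2706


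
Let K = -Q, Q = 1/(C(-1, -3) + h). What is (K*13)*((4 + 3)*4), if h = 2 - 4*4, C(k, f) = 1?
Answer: 28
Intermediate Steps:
h = -14 (h = 2 - 16 = -14)
Q = -1/13 (Q = 1/(1 - 14) = 1/(-13) = -1/13 ≈ -0.076923)
K = 1/13 (K = -1*(-1/13) = 1/13 ≈ 0.076923)
(K*13)*((4 + 3)*4) = ((1/13)*13)*((4 + 3)*4) = 1*(7*4) = 1*28 = 28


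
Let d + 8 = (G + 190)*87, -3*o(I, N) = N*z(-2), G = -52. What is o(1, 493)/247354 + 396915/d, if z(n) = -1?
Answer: 73635363436/2225814969 ≈ 33.082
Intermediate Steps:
o(I, N) = N/3 (o(I, N) = -N*(-1)/3 = -(-1)*N/3 = N/3)
d = 11998 (d = -8 + (-52 + 190)*87 = -8 + 138*87 = -8 + 12006 = 11998)
o(1, 493)/247354 + 396915/d = ((⅓)*493)/247354 + 396915/11998 = (493/3)*(1/247354) + 396915*(1/11998) = 493/742062 + 396915/11998 = 73635363436/2225814969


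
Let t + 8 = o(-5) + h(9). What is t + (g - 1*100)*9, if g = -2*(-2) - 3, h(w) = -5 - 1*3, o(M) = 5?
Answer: -902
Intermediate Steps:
h(w) = -8 (h(w) = -5 - 3 = -8)
g = 1 (g = 4 - 3 = 1)
t = -11 (t = -8 + (5 - 8) = -8 - 3 = -11)
t + (g - 1*100)*9 = -11 + (1 - 1*100)*9 = -11 + (1 - 100)*9 = -11 - 99*9 = -11 - 891 = -902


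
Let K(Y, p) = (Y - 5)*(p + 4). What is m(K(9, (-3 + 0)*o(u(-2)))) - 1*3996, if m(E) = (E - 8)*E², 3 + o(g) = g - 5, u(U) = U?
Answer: 2363492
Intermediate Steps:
o(g) = -8 + g (o(g) = -3 + (g - 5) = -3 + (-5 + g) = -8 + g)
K(Y, p) = (-5 + Y)*(4 + p)
m(E) = E²*(-8 + E) (m(E) = (-8 + E)*E² = E²*(-8 + E))
m(K(9, (-3 + 0)*o(u(-2)))) - 1*3996 = (-20 - 5*(-3 + 0)*(-8 - 2) + 4*9 + 9*((-3 + 0)*(-8 - 2)))²*(-8 + (-20 - 5*(-3 + 0)*(-8 - 2) + 4*9 + 9*((-3 + 0)*(-8 - 2)))) - 1*3996 = (-20 - (-15)*(-10) + 36 + 9*(-3*(-10)))²*(-8 + (-20 - (-15)*(-10) + 36 + 9*(-3*(-10)))) - 3996 = (-20 - 5*30 + 36 + 9*30)²*(-8 + (-20 - 5*30 + 36 + 9*30)) - 3996 = (-20 - 150 + 36 + 270)²*(-8 + (-20 - 150 + 36 + 270)) - 3996 = 136²*(-8 + 136) - 3996 = 18496*128 - 3996 = 2367488 - 3996 = 2363492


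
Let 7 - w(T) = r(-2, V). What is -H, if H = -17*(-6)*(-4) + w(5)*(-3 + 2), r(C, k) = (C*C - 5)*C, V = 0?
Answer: 413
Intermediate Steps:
r(C, k) = C*(-5 + C²) (r(C, k) = (C² - 5)*C = (-5 + C²)*C = C*(-5 + C²))
w(T) = 5 (w(T) = 7 - (-2)*(-5 + (-2)²) = 7 - (-2)*(-5 + 4) = 7 - (-2)*(-1) = 7 - 1*2 = 7 - 2 = 5)
H = -413 (H = -17*(-6)*(-4) + 5*(-3 + 2) = 102*(-4) + 5*(-1) = -408 - 5 = -413)
-H = -1*(-413) = 413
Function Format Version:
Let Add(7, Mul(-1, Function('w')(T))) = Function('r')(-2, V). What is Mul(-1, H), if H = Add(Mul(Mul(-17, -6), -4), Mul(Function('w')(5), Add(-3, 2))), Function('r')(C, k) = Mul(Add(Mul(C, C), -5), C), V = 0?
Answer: 413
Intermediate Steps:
Function('r')(C, k) = Mul(C, Add(-5, Pow(C, 2))) (Function('r')(C, k) = Mul(Add(Pow(C, 2), -5), C) = Mul(Add(-5, Pow(C, 2)), C) = Mul(C, Add(-5, Pow(C, 2))))
Function('w')(T) = 5 (Function('w')(T) = Add(7, Mul(-1, Mul(-2, Add(-5, Pow(-2, 2))))) = Add(7, Mul(-1, Mul(-2, Add(-5, 4)))) = Add(7, Mul(-1, Mul(-2, -1))) = Add(7, Mul(-1, 2)) = Add(7, -2) = 5)
H = -413 (H = Add(Mul(Mul(-17, -6), -4), Mul(5, Add(-3, 2))) = Add(Mul(102, -4), Mul(5, -1)) = Add(-408, -5) = -413)
Mul(-1, H) = Mul(-1, -413) = 413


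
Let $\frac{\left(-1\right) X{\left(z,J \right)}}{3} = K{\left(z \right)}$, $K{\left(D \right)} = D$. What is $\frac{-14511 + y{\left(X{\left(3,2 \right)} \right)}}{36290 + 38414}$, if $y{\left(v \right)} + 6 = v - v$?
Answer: $- \frac{14517}{74704} \approx -0.19433$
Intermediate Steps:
$X{\left(z,J \right)} = - 3 z$
$y{\left(v \right)} = -6$ ($y{\left(v \right)} = -6 + \left(v - v\right) = -6 + 0 = -6$)
$\frac{-14511 + y{\left(X{\left(3,2 \right)} \right)}}{36290 + 38414} = \frac{-14511 - 6}{36290 + 38414} = - \frac{14517}{74704}$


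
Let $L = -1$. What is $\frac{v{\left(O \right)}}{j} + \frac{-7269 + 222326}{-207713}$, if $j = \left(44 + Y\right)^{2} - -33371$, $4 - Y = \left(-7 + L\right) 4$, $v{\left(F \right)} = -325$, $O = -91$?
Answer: $- \frac{8620538672}{8260953723} \approx -1.0435$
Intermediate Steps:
$Y = 36$ ($Y = 4 - \left(-7 - 1\right) 4 = 4 - \left(-8\right) 4 = 4 - -32 = 4 + 32 = 36$)
$j = 39771$ ($j = \left(44 + 36\right)^{2} - -33371 = 80^{2} + 33371 = 6400 + 33371 = 39771$)
$\frac{v{\left(O \right)}}{j} + \frac{-7269 + 222326}{-207713} = - \frac{325}{39771} + \frac{-7269 + 222326}{-207713} = \left(-325\right) \frac{1}{39771} + 215057 \left(- \frac{1}{207713}\right) = - \frac{325}{39771} - \frac{215057}{207713} = - \frac{8620538672}{8260953723}$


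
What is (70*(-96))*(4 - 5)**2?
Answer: -6720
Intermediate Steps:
(70*(-96))*(4 - 5)**2 = -6720*(-1)**2 = -6720*1 = -6720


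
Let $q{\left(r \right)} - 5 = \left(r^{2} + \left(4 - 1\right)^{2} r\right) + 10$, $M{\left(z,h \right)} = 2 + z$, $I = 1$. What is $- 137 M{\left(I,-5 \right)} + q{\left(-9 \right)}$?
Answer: $-396$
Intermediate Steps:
$q{\left(r \right)} = 15 + r^{2} + 9 r$ ($q{\left(r \right)} = 5 + \left(\left(r^{2} + \left(4 - 1\right)^{2} r\right) + 10\right) = 5 + \left(\left(r^{2} + 3^{2} r\right) + 10\right) = 5 + \left(\left(r^{2} + 9 r\right) + 10\right) = 5 + \left(10 + r^{2} + 9 r\right) = 15 + r^{2} + 9 r$)
$- 137 M{\left(I,-5 \right)} + q{\left(-9 \right)} = - 137 \left(2 + 1\right) + \left(15 + \left(-9\right)^{2} + 9 \left(-9\right)\right) = \left(-137\right) 3 + \left(15 + 81 - 81\right) = -411 + 15 = -396$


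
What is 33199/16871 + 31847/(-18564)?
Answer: 79015499/313193244 ≈ 0.25229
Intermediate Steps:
33199/16871 + 31847/(-18564) = 33199*(1/16871) + 31847*(-1/18564) = 33199/16871 - 31847/18564 = 79015499/313193244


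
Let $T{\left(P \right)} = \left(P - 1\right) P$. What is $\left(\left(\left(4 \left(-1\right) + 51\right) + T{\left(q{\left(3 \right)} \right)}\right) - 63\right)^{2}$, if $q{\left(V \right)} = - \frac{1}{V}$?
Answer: $\frac{19600}{81} \approx 241.98$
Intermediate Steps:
$T{\left(P \right)} = P \left(-1 + P\right)$ ($T{\left(P \right)} = \left(-1 + P\right) P = P \left(-1 + P\right)$)
$\left(\left(\left(4 \left(-1\right) + 51\right) + T{\left(q{\left(3 \right)} \right)}\right) - 63\right)^{2} = \left(\left(\left(4 \left(-1\right) + 51\right) + - \frac{1}{3} \left(-1 - \frac{1}{3}\right)\right) - 63\right)^{2} = \left(\left(\left(-4 + 51\right) + \left(-1\right) \frac{1}{3} \left(-1 - \frac{1}{3}\right)\right) - 63\right)^{2} = \left(\left(47 - \frac{-1 - \frac{1}{3}}{3}\right) - 63\right)^{2} = \left(\left(47 - - \frac{4}{9}\right) - 63\right)^{2} = \left(\left(47 + \frac{4}{9}\right) - 63\right)^{2} = \left(\frac{427}{9} - 63\right)^{2} = \left(- \frac{140}{9}\right)^{2} = \frac{19600}{81}$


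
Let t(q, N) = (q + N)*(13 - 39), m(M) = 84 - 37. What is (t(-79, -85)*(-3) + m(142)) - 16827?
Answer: -29572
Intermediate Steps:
m(M) = 47
t(q, N) = -26*N - 26*q (t(q, N) = (N + q)*(-26) = -26*N - 26*q)
(t(-79, -85)*(-3) + m(142)) - 16827 = ((-26*(-85) - 26*(-79))*(-3) + 47) - 16827 = ((2210 + 2054)*(-3) + 47) - 16827 = (4264*(-3) + 47) - 16827 = (-12792 + 47) - 16827 = -12745 - 16827 = -29572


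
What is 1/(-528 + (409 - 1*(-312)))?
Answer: 1/193 ≈ 0.0051813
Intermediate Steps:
1/(-528 + (409 - 1*(-312))) = 1/(-528 + (409 + 312)) = 1/(-528 + 721) = 1/193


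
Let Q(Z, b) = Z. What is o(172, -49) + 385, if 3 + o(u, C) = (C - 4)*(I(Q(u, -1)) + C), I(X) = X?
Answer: -6137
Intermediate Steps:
o(u, C) = -3 + (-4 + C)*(C + u) (o(u, C) = -3 + (C - 4)*(u + C) = -3 + (-4 + C)*(C + u))
o(172, -49) + 385 = (-3 + (-49)² - 4*(-49) - 4*172 - 49*172) + 385 = (-3 + 2401 + 196 - 688 - 8428) + 385 = -6522 + 385 = -6137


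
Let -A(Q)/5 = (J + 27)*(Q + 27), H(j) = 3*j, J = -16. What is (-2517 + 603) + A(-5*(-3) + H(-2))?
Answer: -3894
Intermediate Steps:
A(Q) = -1485 - 55*Q (A(Q) = -5*(-16 + 27)*(Q + 27) = -55*(27 + Q) = -5*(297 + 11*Q) = -1485 - 55*Q)
(-2517 + 603) + A(-5*(-3) + H(-2)) = (-2517 + 603) + (-1485 - 55*(-5*(-3) + 3*(-2))) = -1914 + (-1485 - 55*(15 - 6)) = -1914 + (-1485 - 55*9) = -1914 + (-1485 - 495) = -1914 - 1980 = -3894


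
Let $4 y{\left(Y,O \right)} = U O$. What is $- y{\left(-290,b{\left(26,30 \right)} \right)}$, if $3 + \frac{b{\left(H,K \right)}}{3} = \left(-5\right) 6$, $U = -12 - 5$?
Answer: $- \frac{1683}{4} \approx -420.75$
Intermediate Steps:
$U = -17$ ($U = -12 - 5 = -17$)
$b{\left(H,K \right)} = -99$ ($b{\left(H,K \right)} = -9 + 3 \left(\left(-5\right) 6\right) = -9 + 3 \left(-30\right) = -9 - 90 = -99$)
$y{\left(Y,O \right)} = - \frac{17 O}{4}$ ($y{\left(Y,O \right)} = \frac{\left(-17\right) O}{4} = - \frac{17 O}{4}$)
$- y{\left(-290,b{\left(26,30 \right)} \right)} = - \frac{\left(-17\right) \left(-99\right)}{4} = \left(-1\right) \frac{1683}{4} = - \frac{1683}{4}$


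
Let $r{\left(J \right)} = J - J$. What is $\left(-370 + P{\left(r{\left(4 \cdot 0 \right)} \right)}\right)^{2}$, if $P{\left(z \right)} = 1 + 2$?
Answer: $134689$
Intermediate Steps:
$r{\left(J \right)} = 0$
$P{\left(z \right)} = 3$
$\left(-370 + P{\left(r{\left(4 \cdot 0 \right)} \right)}\right)^{2} = \left(-370 + 3\right)^{2} = \left(-367\right)^{2} = 134689$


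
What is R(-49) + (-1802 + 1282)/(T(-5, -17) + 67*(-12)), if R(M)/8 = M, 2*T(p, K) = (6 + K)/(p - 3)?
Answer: -5030056/12853 ≈ -391.35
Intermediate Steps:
T(p, K) = (6 + K)/(2*(-3 + p)) (T(p, K) = ((6 + K)/(p - 3))/2 = ((6 + K)/(-3 + p))/2 = (6 + K)/(2*(-3 + p)))
R(M) = 8*M
R(-49) + (-1802 + 1282)/(T(-5, -17) + 67*(-12)) = 8*(-49) + (-1802 + 1282)/((6 - 17)/(2*(-3 - 5)) + 67*(-12)) = -392 - 520/((½)*(-11)/(-8) - 804) = -392 - 520/((½)*(-⅛)*(-11) - 804) = -392 - 520/(11/16 - 804) = -392 - 520/(-12853/16) = -392 - 520*(-16/12853) = -392 + 8320/12853 = -5030056/12853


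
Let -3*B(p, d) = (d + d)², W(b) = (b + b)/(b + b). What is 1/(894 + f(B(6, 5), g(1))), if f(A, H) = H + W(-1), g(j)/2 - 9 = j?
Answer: 1/915 ≈ 0.0010929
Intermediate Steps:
g(j) = 18 + 2*j
W(b) = 1 (W(b) = (2*b)/((2*b)) = (2*b)*(1/(2*b)) = 1)
B(p, d) = -4*d²/3 (B(p, d) = -(d + d)²/3 = -4*d²/3)
f(A, H) = 1 + H (f(A, H) = H + 1 = 1 + H)
1/(894 + f(B(6, 5), g(1))) = 1/(894 + (1 + (18 + 2*1))) = 1/(894 + (1 + (18 + 2))) = 1/(894 + (1 + 20)) = 1/(894 + 21) = 1/915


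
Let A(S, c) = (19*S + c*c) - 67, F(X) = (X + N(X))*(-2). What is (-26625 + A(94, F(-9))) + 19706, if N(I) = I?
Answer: -3904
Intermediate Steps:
F(X) = -4*X (F(X) = (X + X)*(-2) = (2*X)*(-2) = -4*X)
A(S, c) = -67 + c**2 + 19*S (A(S, c) = (19*S + c**2) - 67 = (c**2 + 19*S) - 67 = -67 + c**2 + 19*S)
(-26625 + A(94, F(-9))) + 19706 = (-26625 + (-67 + (-4*(-9))**2 + 19*94)) + 19706 = (-26625 + (-67 + 36**2 + 1786)) + 19706 = (-26625 + (-67 + 1296 + 1786)) + 19706 = (-26625 + 3015) + 19706 = -23610 + 19706 = -3904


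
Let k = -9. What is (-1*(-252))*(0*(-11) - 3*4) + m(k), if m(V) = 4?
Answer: -3020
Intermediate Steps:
(-1*(-252))*(0*(-11) - 3*4) + m(k) = (-1*(-252))*(0*(-11) - 3*4) + 4 = 252*(0 - 12) + 4 = 252*(-12) + 4 = -3024 + 4 = -3020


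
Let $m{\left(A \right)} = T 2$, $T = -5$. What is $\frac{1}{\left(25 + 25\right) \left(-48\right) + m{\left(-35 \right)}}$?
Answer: $- \frac{1}{2410} \approx -0.00041494$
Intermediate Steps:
$m{\left(A \right)} = -10$ ($m{\left(A \right)} = \left(-5\right) 2 = -10$)
$\frac{1}{\left(25 + 25\right) \left(-48\right) + m{\left(-35 \right)}} = \frac{1}{\left(25 + 25\right) \left(-48\right) - 10} = \frac{1}{50 \left(-48\right) - 10} = \frac{1}{-2400 - 10} = \frac{1}{-2410} = - \frac{1}{2410}$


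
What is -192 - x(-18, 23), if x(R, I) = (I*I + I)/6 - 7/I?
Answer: -6525/23 ≈ -283.70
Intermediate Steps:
x(R, I) = -7/I + I/6 + I**2/6 (x(R, I) = (I**2 + I)*(1/6) - 7/I = (I + I**2)*(1/6) - 7/I = (I/6 + I**2/6) - 7/I = -7/I + I/6 + I**2/6)
-192 - x(-18, 23) = -192 - (-42 + 23**2*(1 + 23))/(6*23) = -192 - (-42 + 529*24)/(6*23) = -192 - (-42 + 12696)/(6*23) = -192 - 12654/(6*23) = -192 - 1*2109/23 = -192 - 2109/23 = -6525/23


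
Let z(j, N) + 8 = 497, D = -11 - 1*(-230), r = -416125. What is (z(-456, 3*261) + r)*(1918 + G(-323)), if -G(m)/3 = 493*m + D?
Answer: -199080500008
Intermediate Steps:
D = 219 (D = -11 + 230 = 219)
G(m) = -657 - 1479*m (G(m) = -3*(493*m + 219) = -3*(219 + 493*m) = -657 - 1479*m)
z(j, N) = 489 (z(j, N) = -8 + 497 = 489)
(z(-456, 3*261) + r)*(1918 + G(-323)) = (489 - 416125)*(1918 + (-657 - 1479*(-323))) = -415636*(1918 + (-657 + 477717)) = -415636*(1918 + 477060) = -415636*478978 = -199080500008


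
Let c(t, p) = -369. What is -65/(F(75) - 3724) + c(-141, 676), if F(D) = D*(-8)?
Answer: -1595491/4324 ≈ -368.98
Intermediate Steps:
F(D) = -8*D
-65/(F(75) - 3724) + c(-141, 676) = -65/(-8*75 - 3724) - 369 = -65/(-600 - 3724) - 369 = -65/(-4324) - 369 = -1/4324*(-65) - 369 = 65/4324 - 369 = -1595491/4324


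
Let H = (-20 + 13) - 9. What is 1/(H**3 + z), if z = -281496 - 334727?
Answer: -1/620319 ≈ -1.6121e-6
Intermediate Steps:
H = -16 (H = -7 - 9 = -16)
z = -616223
1/(H**3 + z) = 1/((-16)**3 - 616223) = 1/(-4096 - 616223) = 1/(-620319) = -1/620319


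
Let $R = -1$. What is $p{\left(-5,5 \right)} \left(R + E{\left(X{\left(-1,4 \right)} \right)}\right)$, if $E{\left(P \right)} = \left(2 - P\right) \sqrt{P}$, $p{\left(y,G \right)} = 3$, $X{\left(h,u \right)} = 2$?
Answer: $-3$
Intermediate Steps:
$E{\left(P \right)} = \sqrt{P} \left(2 - P\right)$
$p{\left(-5,5 \right)} \left(R + E{\left(X{\left(-1,4 \right)} \right)}\right) = 3 \left(-1 + \sqrt{2} \left(2 - 2\right)\right) = 3 \left(-1 + \sqrt{2} \cdot 0\right) = 3 \left(-1 + 0\right) = 3 \left(-1\right) = -3$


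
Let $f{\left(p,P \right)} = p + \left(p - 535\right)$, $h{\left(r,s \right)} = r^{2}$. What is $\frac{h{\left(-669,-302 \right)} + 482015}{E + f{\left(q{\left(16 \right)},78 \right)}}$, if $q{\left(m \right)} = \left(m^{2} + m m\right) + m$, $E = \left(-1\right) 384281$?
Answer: $- \frac{116197}{47970} \approx -2.4223$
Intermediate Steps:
$E = -384281$
$q{\left(m \right)} = m + 2 m^{2}$ ($q{\left(m \right)} = \left(m^{2} + m^{2}\right) + m = 2 m^{2} + m = m + 2 m^{2}$)
$f{\left(p,P \right)} = -535 + 2 p$ ($f{\left(p,P \right)} = p + \left(-535 + p\right) = -535 + 2 p$)
$\frac{h{\left(-669,-302 \right)} + 482015}{E + f{\left(q{\left(16 \right)},78 \right)}} = \frac{\left(-669\right)^{2} + 482015}{-384281 - \left(535 - 2 \cdot 16 \left(1 + 2 \cdot 16\right)\right)} = \frac{447561 + 482015}{-384281 - \left(535 - 2 \cdot 16 \left(1 + 32\right)\right)} = \frac{929576}{-384281 - \left(535 - 2 \cdot 16 \cdot 33\right)} = \frac{929576}{-384281 + \left(-535 + 2 \cdot 528\right)} = \frac{929576}{-384281 + \left(-535 + 1056\right)} = \frac{929576}{-384281 + 521} = \frac{929576}{-383760} = 929576 \left(- \frac{1}{383760}\right) = - \frac{116197}{47970}$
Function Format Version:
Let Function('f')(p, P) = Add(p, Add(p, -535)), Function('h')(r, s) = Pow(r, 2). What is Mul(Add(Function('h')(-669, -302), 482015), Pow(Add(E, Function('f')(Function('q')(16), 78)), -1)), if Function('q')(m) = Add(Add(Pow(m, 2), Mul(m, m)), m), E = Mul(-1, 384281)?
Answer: Rational(-116197, 47970) ≈ -2.4223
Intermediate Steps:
E = -384281
Function('q')(m) = Add(m, Mul(2, Pow(m, 2))) (Function('q')(m) = Add(Add(Pow(m, 2), Pow(m, 2)), m) = Add(Mul(2, Pow(m, 2)), m) = Add(m, Mul(2, Pow(m, 2))))
Function('f')(p, P) = Add(-535, Mul(2, p)) (Function('f')(p, P) = Add(p, Add(-535, p)) = Add(-535, Mul(2, p)))
Mul(Add(Function('h')(-669, -302), 482015), Pow(Add(E, Function('f')(Function('q')(16), 78)), -1)) = Mul(Add(Pow(-669, 2), 482015), Pow(Add(-384281, Add(-535, Mul(2, Mul(16, Add(1, Mul(2, 16)))))), -1)) = Mul(Add(447561, 482015), Pow(Add(-384281, Add(-535, Mul(2, Mul(16, Add(1, 32))))), -1)) = Mul(929576, Pow(Add(-384281, Add(-535, Mul(2, Mul(16, 33)))), -1)) = Mul(929576, Pow(Add(-384281, Add(-535, Mul(2, 528))), -1)) = Mul(929576, Pow(Add(-384281, Add(-535, 1056)), -1)) = Mul(929576, Pow(Add(-384281, 521), -1)) = Mul(929576, Pow(-383760, -1)) = Mul(929576, Rational(-1, 383760)) = Rational(-116197, 47970)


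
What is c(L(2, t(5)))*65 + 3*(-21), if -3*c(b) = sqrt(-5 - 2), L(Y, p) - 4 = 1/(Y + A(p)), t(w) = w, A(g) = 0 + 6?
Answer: -63 - 65*I*sqrt(7)/3 ≈ -63.0 - 57.325*I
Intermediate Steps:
A(g) = 6
L(Y, p) = 4 + 1/(6 + Y) (L(Y, p) = 4 + 1/(Y + 6) = 4 + 1/(6 + Y))
c(b) = -I*sqrt(7)/3 (c(b) = -sqrt(-5 - 2)/3 = -I*sqrt(7)/3)
c(L(2, t(5)))*65 + 3*(-21) = -I*sqrt(7)/3*65 + 3*(-21) = -65*I*sqrt(7)/3 - 63 = -63 - 65*I*sqrt(7)/3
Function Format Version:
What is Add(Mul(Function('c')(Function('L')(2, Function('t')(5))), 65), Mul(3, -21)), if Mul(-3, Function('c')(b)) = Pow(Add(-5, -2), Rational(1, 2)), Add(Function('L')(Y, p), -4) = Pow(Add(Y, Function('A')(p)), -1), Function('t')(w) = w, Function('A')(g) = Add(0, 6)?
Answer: Add(-63, Mul(Rational(-65, 3), I, Pow(7, Rational(1, 2)))) ≈ Add(-63.000, Mul(-57.325, I))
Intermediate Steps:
Function('A')(g) = 6
Function('L')(Y, p) = Add(4, Pow(Add(6, Y), -1)) (Function('L')(Y, p) = Add(4, Pow(Add(Y, 6), -1)) = Add(4, Pow(Add(6, Y), -1)))
Function('c')(b) = Mul(Rational(-1, 3), I, Pow(7, Rational(1, 2))) (Function('c')(b) = Mul(Rational(-1, 3), Pow(Add(-5, -2), Rational(1, 2))) = Mul(Rational(-1, 3), Pow(-7, Rational(1, 2))) = Mul(Rational(-1, 3), Mul(I, Pow(7, Rational(1, 2)))) = Mul(Rational(-1, 3), I, Pow(7, Rational(1, 2))))
Add(Mul(Function('c')(Function('L')(2, Function('t')(5))), 65), Mul(3, -21)) = Add(Mul(Mul(Rational(-1, 3), I, Pow(7, Rational(1, 2))), 65), Mul(3, -21)) = Add(Mul(Rational(-65, 3), I, Pow(7, Rational(1, 2))), -63) = Add(-63, Mul(Rational(-65, 3), I, Pow(7, Rational(1, 2))))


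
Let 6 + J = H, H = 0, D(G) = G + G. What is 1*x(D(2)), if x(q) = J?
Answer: -6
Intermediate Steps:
D(G) = 2*G
J = -6 (J = -6 + 0 = -6)
x(q) = -6
1*x(D(2)) = 1*(-6) = -6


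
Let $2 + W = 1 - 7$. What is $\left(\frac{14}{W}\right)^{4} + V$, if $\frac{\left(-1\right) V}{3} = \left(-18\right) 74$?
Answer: $\frac{1025377}{256} \approx 4005.4$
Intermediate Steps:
$W = -8$ ($W = -2 + \left(1 - 7\right) = -2 - 6 = -8$)
$V = 3996$ ($V = - 3 \left(\left(-18\right) 74\right) = \left(-3\right) \left(-1332\right) = 3996$)
$\left(\frac{14}{W}\right)^{4} + V = \left(\frac{14}{-8}\right)^{4} + 3996 = \left(14 \left(- \frac{1}{8}\right)\right)^{4} + 3996 = \left(- \frac{7}{4}\right)^{4} + 3996 = \frac{2401}{256} + 3996 = \frac{1025377}{256}$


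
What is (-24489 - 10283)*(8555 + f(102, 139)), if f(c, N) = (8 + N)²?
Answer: -1048862608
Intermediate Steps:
(-24489 - 10283)*(8555 + f(102, 139)) = (-24489 - 10283)*(8555 + (8 + 139)²) = -34772*(8555 + 147²) = -34772*(8555 + 21609) = -34772*30164 = -1048862608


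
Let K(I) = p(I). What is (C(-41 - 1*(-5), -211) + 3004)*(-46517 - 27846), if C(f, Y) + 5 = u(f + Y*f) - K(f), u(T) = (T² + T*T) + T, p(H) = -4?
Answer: -8501011809969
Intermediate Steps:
K(I) = -4
u(T) = T + 2*T² (u(T) = (T² + T²) + T = 2*T² + T = T + 2*T²)
C(f, Y) = -1 + (f + Y*f)*(1 + 2*f + 2*Y*f) (C(f, Y) = -5 + ((f + Y*f)*(1 + 2*(f + Y*f)) - 1*(-4)) = -5 + ((f + Y*f)*(1 + (2*f + 2*Y*f)) + 4) = -5 + ((f + Y*f)*(1 + 2*f + 2*Y*f) + 4) = -5 + (4 + (f + Y*f)*(1 + 2*f + 2*Y*f)) = -1 + (f + Y*f)*(1 + 2*f + 2*Y*f))
(C(-41 - 1*(-5), -211) + 3004)*(-46517 - 27846) = ((-1 + (-41 - 1*(-5))*(1 - 211)*(1 + 2*(-41 - 1*(-5))*(1 - 211))) + 3004)*(-46517 - 27846) = ((-1 + (-41 + 5)*(-210)*(1 + 2*(-41 + 5)*(-210))) + 3004)*(-74363) = ((-1 - 36*(-210)*(1 + 2*(-36)*(-210))) + 3004)*(-74363) = ((-1 - 36*(-210)*(1 + 15120)) + 3004)*(-74363) = ((-1 - 36*(-210)*15121) + 3004)*(-74363) = ((-1 + 114314760) + 3004)*(-74363) = (114314759 + 3004)*(-74363) = 114317763*(-74363) = -8501011809969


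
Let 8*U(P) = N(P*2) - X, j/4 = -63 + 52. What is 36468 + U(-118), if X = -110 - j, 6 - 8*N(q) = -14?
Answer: 583625/16 ≈ 36477.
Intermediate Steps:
N(q) = 5/2 (N(q) = ¾ - ⅛*(-14) = ¾ + 7/4 = 5/2)
j = -44 (j = 4*(-63 + 52) = 4*(-11) = -44)
X = -66 (X = -110 - 1*(-44) = -110 + 44 = -66)
U(P) = 137/16 (U(P) = (5/2 - 1*(-66))/8 = (5/2 + 66)/8 = (⅛)*(137/2) = 137/16)
36468 + U(-118) = 36468 + 137/16 = 583625/16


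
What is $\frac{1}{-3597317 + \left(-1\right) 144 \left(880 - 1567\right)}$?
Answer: $- \frac{1}{3498389} \approx -2.8585 \cdot 10^{-7}$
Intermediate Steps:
$\frac{1}{-3597317 + \left(-1\right) 144 \left(880 - 1567\right)} = \frac{1}{-3597317 - -98928} = \frac{1}{-3597317 + 98928} = \frac{1}{-3498389} = - \frac{1}{3498389}$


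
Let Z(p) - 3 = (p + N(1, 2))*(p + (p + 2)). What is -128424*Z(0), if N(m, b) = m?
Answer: -642120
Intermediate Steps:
Z(p) = 3 + (1 + p)*(2 + 2*p) (Z(p) = 3 + (p + 1)*(p + (p + 2)) = 3 + (1 + p)*(p + (2 + p)) = 3 + (1 + p)*(2 + 2*p))
-128424*Z(0) = -128424*(5 + 2*0**2 + 4*0) = -128424*(5 + 2*0 + 0) = -128424*(5 + 0 + 0) = -128424*5 = -642120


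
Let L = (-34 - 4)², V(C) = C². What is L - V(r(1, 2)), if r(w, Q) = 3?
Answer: 1435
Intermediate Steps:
L = 1444 (L = (-38)² = 1444)
L - V(r(1, 2)) = 1444 - 1*3² = 1444 - 1*9 = 1444 - 9 = 1435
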